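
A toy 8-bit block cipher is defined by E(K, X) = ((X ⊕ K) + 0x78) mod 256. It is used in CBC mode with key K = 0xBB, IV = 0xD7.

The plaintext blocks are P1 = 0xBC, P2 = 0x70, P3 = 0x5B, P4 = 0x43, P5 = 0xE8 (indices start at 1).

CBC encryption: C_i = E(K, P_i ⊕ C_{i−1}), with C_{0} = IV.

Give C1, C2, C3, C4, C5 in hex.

C1 = 0x48, C2 = 0xFB, C3 = 0x93, C4 = 0xE3, C5 = 0x28

C1: P1 ⊕ 0xD7 = 0x6B; E(K, 0x6B) = 0x48.
C2: P2 ⊕ 0x48 = 0x38; E(K, 0x38) = 0xFB.
C3: P3 ⊕ 0xFB = 0xA0; E(K, 0xA0) = 0x93.
C4: P4 ⊕ 0x93 = 0xD0; E(K, 0xD0) = 0xE3.
C5: P5 ⊕ 0xE3 = 0x0B; E(K, 0x0B) = 0x28.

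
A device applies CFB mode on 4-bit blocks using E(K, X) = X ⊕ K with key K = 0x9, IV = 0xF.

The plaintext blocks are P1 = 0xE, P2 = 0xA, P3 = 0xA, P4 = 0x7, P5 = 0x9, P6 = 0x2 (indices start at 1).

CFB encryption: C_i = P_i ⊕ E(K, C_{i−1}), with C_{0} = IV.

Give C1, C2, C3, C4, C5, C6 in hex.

C1 = 0x8, C2 = 0xB, C3 = 0x8, C4 = 0x6, C5 = 0x6, C6 = 0xD

C1: E(K, 0xF) = 0x6; 0xE ⊕ 0x6 = 0x8.
C2: E(K, 0x8) = 0x1; 0xA ⊕ 0x1 = 0xB.
C3: E(K, 0xB) = 0x2; 0xA ⊕ 0x2 = 0x8.
C4: E(K, 0x8) = 0x1; 0x7 ⊕ 0x1 = 0x6.
C5: E(K, 0x6) = 0xF; 0x9 ⊕ 0xF = 0x6.
C6: E(K, 0x6) = 0xF; 0x2 ⊕ 0xF = 0xD.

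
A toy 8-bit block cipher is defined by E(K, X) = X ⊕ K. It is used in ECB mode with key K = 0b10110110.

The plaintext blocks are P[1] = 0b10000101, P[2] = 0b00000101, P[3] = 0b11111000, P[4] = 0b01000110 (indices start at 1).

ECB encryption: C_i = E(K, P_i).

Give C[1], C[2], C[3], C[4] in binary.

C[1]: E(K, 0b10000101) = 0b00110011.
C[2]: E(K, 0b00000101) = 0b10110011.
C[3]: E(K, 0b11111000) = 0b01001110.
C[4]: E(K, 0b01000110) = 0b11110000.

C[1] = 0b00110011, C[2] = 0b10110011, C[3] = 0b01001110, C[4] = 0b11110000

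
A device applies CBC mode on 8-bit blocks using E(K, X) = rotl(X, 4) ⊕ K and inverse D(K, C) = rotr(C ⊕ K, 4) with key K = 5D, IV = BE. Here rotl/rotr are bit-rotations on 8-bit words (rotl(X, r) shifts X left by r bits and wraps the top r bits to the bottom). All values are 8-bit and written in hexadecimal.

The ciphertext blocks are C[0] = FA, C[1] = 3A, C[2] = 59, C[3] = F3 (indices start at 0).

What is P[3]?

CBC decryption: P_i = D(K, C_i) ⊕ C_{i−1}, with C_{−1} = IV.
P[3]: D(K, F3) = EA; EA ⊕ 59 = B3.

P[3] = B3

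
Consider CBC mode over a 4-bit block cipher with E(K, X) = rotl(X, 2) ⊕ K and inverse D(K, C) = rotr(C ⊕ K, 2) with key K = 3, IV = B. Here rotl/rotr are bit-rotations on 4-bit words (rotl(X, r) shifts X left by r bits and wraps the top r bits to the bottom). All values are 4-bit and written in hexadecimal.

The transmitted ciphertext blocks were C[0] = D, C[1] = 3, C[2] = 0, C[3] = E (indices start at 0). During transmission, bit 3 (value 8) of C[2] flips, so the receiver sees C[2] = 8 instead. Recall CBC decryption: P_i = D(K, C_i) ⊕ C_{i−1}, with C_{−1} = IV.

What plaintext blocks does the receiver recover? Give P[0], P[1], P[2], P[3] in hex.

P[0] = 0, P[1] = D, P[2] = D, P[3] = F

Only C[2] changed, to 8. In CBC, a change in C_i garbles P_i and flips the same bit in P_{i+1}. Decrypting the received ciphertext:
P[0]: D(K, D) = B; B ⊕ B = 0.
P[1]: D(K, 3) = 0; 0 ⊕ D = D.
P[2]: D(K, 8) = E; E ⊕ 3 = D.
P[3]: D(K, E) = 7; 7 ⊕ 8 = F.
Blocks that differ from the original plaintext: P[2], P[3].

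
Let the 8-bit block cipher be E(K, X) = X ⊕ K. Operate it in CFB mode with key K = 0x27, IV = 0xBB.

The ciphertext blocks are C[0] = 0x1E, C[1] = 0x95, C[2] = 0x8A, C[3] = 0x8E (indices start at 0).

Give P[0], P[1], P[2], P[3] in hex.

CFB decryption: P_i = C_i ⊕ E(K, C_{i−1}), with C_{−1} = IV.
P[0]: E(K, 0xBB) = 0x9C; 0x1E ⊕ 0x9C = 0x82.
P[1]: E(K, 0x1E) = 0x39; 0x95 ⊕ 0x39 = 0xAC.
P[2]: E(K, 0x95) = 0xB2; 0x8A ⊕ 0xB2 = 0x38.
P[3]: E(K, 0x8A) = 0xAD; 0x8E ⊕ 0xAD = 0x23.

P[0] = 0x82, P[1] = 0xAC, P[2] = 0x38, P[3] = 0x23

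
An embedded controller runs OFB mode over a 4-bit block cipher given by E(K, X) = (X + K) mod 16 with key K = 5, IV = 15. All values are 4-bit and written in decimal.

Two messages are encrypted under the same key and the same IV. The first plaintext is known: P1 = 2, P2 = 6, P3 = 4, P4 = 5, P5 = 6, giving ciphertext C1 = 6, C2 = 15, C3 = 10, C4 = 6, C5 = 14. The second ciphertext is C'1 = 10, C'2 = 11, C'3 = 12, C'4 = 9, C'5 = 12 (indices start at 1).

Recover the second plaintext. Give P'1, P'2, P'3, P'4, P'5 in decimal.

P'1 = 14, P'2 = 2, P'3 = 2, P'4 = 10, P'5 = 4

In OFB with a reused IV, both messages share the same keystream S_i, so C_i ⊕ C'_i = P_i ⊕ P'_i and thus P'_i = P_i ⊕ C_i ⊕ C'_i.
P'1: 2 ⊕ 6 ⊕ 10 = 14.
P'2: 6 ⊕ 15 ⊕ 11 = 2.
P'3: 4 ⊕ 10 ⊕ 12 = 2.
P'4: 5 ⊕ 6 ⊕ 9 = 10.
P'5: 6 ⊕ 14 ⊕ 12 = 4.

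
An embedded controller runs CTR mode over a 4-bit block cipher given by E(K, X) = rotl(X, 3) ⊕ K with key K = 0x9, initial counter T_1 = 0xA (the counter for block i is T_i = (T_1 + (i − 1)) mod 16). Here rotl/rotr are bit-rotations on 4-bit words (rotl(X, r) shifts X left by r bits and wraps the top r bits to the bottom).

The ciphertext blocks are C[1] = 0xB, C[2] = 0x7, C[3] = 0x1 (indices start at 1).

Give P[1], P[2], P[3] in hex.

P[1] = 0x7, P[2] = 0x3, P[3] = 0xE

CTR decryption: S_i = E(K, T_i) where T_i is the counter for block i; P_i = C_i ⊕ S_i.
P[1]: T = 0xA, S = E(K, T) = 0xC; 0xB ⊕ 0xC = 0x7.
P[2]: T = 0xB, S = E(K, T) = 0x4; 0x7 ⊕ 0x4 = 0x3.
P[3]: T = 0xC, S = E(K, T) = 0xF; 0x1 ⊕ 0xF = 0xE.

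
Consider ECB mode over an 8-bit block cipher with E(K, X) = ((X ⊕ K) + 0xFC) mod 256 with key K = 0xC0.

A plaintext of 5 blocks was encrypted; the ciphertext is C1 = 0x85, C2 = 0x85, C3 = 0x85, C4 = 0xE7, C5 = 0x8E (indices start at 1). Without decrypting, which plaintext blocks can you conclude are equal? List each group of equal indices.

ECB encrypts each block independently with the same key, so equal ciphertext blocks imply equal plaintext blocks.
C1 = C2 = C3 = 0x85, so P1 = P2 = P3.

P1 = P2 = P3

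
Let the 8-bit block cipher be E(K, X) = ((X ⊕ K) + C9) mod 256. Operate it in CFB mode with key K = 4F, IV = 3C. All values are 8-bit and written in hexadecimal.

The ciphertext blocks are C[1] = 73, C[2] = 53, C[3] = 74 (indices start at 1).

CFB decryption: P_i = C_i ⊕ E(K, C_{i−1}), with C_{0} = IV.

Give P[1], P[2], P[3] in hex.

P[1] = 4F, P[2] = 56, P[3] = 91

P[1]: E(K, 3C) = 3C; 73 ⊕ 3C = 4F.
P[2]: E(K, 73) = 05; 53 ⊕ 05 = 56.
P[3]: E(K, 53) = E5; 74 ⊕ E5 = 91.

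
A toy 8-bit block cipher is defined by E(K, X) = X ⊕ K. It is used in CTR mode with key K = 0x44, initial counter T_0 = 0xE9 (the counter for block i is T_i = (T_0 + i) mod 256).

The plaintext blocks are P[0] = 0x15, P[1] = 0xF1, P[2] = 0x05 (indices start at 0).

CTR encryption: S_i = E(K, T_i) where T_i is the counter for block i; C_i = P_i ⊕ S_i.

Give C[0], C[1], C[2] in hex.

C[0] = 0xB8, C[1] = 0x5F, C[2] = 0xAA

C[0]: T = 0xE9, S = E(K, T) = 0xAD; 0x15 ⊕ 0xAD = 0xB8.
C[1]: T = 0xEA, S = E(K, T) = 0xAE; 0xF1 ⊕ 0xAE = 0x5F.
C[2]: T = 0xEB, S = E(K, T) = 0xAF; 0x05 ⊕ 0xAF = 0xAA.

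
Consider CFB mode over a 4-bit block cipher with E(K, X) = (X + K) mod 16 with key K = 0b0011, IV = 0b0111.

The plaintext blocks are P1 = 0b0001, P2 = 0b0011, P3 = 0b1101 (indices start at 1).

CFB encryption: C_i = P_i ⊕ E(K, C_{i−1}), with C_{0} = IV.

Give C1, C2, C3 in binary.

C1 = 0b1011, C2 = 0b1101, C3 = 0b1101

C1: E(K, 0b0111) = 0b1010; 0b0001 ⊕ 0b1010 = 0b1011.
C2: E(K, 0b1011) = 0b1110; 0b0011 ⊕ 0b1110 = 0b1101.
C3: E(K, 0b1101) = 0b0000; 0b1101 ⊕ 0b0000 = 0b1101.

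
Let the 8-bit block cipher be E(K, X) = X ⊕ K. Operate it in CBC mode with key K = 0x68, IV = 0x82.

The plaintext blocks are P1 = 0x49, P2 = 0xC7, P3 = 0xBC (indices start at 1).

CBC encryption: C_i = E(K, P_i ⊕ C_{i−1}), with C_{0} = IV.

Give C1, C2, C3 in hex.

C1: P1 ⊕ 0x82 = 0xCB; E(K, 0xCB) = 0xA3.
C2: P2 ⊕ 0xA3 = 0x64; E(K, 0x64) = 0x0C.
C3: P3 ⊕ 0x0C = 0xB0; E(K, 0xB0) = 0xD8.

C1 = 0xA3, C2 = 0x0C, C3 = 0xD8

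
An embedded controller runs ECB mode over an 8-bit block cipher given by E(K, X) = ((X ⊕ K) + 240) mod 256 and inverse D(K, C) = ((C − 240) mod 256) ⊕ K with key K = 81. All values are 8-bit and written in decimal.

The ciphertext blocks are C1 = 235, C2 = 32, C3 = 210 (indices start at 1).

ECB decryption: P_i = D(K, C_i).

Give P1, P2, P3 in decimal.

P1: D(K, 235) = 170.
P2: D(K, 32) = 97.
P3: D(K, 210) = 179.

P1 = 170, P2 = 97, P3 = 179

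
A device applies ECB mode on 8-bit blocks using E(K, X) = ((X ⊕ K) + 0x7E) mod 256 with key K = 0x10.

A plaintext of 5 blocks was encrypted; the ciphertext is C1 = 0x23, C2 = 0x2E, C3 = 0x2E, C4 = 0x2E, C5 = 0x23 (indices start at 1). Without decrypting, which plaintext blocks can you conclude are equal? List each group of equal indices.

P1 = P5; P2 = P3 = P4

ECB encrypts each block independently with the same key, so equal ciphertext blocks imply equal plaintext blocks.
C1 = C5 = 0x23, so P1 = P5.
C2 = C3 = C4 = 0x2E, so P2 = P3 = P4.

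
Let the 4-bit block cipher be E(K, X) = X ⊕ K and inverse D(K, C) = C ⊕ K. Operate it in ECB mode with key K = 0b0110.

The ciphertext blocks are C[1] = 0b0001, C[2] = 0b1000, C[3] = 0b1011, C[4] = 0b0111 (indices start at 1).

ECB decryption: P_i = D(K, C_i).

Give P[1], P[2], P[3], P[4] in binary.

P[1]: D(K, 0b0001) = 0b0111.
P[2]: D(K, 0b1000) = 0b1110.
P[3]: D(K, 0b1011) = 0b1101.
P[4]: D(K, 0b0111) = 0b0001.

P[1] = 0b0111, P[2] = 0b1110, P[3] = 0b1101, P[4] = 0b0001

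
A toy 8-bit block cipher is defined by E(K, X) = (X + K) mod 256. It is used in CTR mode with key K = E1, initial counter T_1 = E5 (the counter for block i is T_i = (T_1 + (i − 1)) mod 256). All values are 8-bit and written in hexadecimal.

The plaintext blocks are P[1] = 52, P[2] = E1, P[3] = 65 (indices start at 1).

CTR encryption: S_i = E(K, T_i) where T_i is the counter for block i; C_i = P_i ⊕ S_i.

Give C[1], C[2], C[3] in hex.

C[1]: T = E5, S = E(K, T) = C6; 52 ⊕ C6 = 94.
C[2]: T = E6, S = E(K, T) = C7; E1 ⊕ C7 = 26.
C[3]: T = E7, S = E(K, T) = C8; 65 ⊕ C8 = AD.

C[1] = 94, C[2] = 26, C[3] = AD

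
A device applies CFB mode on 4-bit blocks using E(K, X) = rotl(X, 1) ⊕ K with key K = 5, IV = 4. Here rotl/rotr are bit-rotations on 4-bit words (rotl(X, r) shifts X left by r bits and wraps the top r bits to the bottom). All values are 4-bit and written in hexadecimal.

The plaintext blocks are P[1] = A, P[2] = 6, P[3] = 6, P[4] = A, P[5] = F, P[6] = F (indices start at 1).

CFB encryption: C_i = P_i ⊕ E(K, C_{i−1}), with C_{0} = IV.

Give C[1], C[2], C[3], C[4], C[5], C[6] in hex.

C[1] = 7, C[2] = D, C[3] = 8, C[4] = E, C[5] = 7, C[6] = 4

C[1]: E(K, 4) = D; A ⊕ D = 7.
C[2]: E(K, 7) = B; 6 ⊕ B = D.
C[3]: E(K, D) = E; 6 ⊕ E = 8.
C[4]: E(K, 8) = 4; A ⊕ 4 = E.
C[5]: E(K, E) = 8; F ⊕ 8 = 7.
C[6]: E(K, 7) = B; F ⊕ B = 4.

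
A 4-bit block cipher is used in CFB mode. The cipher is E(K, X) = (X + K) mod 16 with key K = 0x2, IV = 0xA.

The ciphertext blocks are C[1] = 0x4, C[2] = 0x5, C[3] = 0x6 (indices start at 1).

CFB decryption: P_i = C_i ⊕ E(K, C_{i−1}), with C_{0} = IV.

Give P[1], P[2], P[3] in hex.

P[1]: E(K, 0xA) = 0xC; 0x4 ⊕ 0xC = 0x8.
P[2]: E(K, 0x4) = 0x6; 0x5 ⊕ 0x6 = 0x3.
P[3]: E(K, 0x5) = 0x7; 0x6 ⊕ 0x7 = 0x1.

P[1] = 0x8, P[2] = 0x3, P[3] = 0x1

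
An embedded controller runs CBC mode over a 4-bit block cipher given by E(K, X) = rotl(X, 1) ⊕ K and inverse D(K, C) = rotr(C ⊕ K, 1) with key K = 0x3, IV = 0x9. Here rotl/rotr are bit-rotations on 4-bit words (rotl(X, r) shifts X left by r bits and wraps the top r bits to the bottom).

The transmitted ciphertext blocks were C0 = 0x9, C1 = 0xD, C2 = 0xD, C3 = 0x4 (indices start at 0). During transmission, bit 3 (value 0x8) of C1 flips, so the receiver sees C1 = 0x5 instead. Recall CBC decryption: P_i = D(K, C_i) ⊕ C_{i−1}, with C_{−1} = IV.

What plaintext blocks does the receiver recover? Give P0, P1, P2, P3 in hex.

P0 = 0xC, P1 = 0xA, P2 = 0x2, P3 = 0x6

Only C1 changed, to 0x5. In CBC, a change in C_i garbles P_i and flips the same bit in P_{i+1}. Decrypting the received ciphertext:
P0: D(K, 0x9) = 0x5; 0x5 ⊕ 0x9 = 0xC.
P1: D(K, 0x5) = 0x3; 0x3 ⊕ 0x9 = 0xA.
P2: D(K, 0xD) = 0x7; 0x7 ⊕ 0x5 = 0x2.
P3: D(K, 0x4) = 0xB; 0xB ⊕ 0xD = 0x6.
Blocks that differ from the original plaintext: P1, P2.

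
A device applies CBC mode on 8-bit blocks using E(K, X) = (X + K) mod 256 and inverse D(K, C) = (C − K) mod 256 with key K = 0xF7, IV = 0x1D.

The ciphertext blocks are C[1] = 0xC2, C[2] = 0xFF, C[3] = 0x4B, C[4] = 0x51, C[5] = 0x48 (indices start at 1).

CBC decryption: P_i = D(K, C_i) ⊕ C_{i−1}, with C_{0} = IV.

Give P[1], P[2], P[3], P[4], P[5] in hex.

P[1] = 0xD6, P[2] = 0xCA, P[3] = 0xAB, P[4] = 0x11, P[5] = 0x00

P[1]: D(K, 0xC2) = 0xCB; 0xCB ⊕ 0x1D = 0xD6.
P[2]: D(K, 0xFF) = 0x08; 0x08 ⊕ 0xC2 = 0xCA.
P[3]: D(K, 0x4B) = 0x54; 0x54 ⊕ 0xFF = 0xAB.
P[4]: D(K, 0x51) = 0x5A; 0x5A ⊕ 0x4B = 0x11.
P[5]: D(K, 0x48) = 0x51; 0x51 ⊕ 0x51 = 0x00.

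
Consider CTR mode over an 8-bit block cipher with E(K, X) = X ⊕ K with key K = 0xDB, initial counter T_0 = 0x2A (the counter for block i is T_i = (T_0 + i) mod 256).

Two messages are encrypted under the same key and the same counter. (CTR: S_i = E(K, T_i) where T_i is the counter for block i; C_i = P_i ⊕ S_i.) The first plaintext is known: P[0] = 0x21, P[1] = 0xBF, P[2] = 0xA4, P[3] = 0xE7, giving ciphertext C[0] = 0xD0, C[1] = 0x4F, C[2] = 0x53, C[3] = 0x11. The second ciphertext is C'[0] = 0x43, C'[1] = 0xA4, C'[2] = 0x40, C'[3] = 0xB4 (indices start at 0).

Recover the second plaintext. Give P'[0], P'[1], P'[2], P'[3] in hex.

P'[0] = 0xB2, P'[1] = 0x54, P'[2] = 0xB7, P'[3] = 0x42

In CTR with a reused counter, both messages share the same keystream S_i, so C_i ⊕ C'_i = P_i ⊕ P'_i and thus P'_i = P_i ⊕ C_i ⊕ C'_i.
P'[0]: 0x21 ⊕ 0xD0 ⊕ 0x43 = 0xB2.
P'[1]: 0xBF ⊕ 0x4F ⊕ 0xA4 = 0x54.
P'[2]: 0xA4 ⊕ 0x53 ⊕ 0x40 = 0xB7.
P'[3]: 0xE7 ⊕ 0x11 ⊕ 0xB4 = 0x42.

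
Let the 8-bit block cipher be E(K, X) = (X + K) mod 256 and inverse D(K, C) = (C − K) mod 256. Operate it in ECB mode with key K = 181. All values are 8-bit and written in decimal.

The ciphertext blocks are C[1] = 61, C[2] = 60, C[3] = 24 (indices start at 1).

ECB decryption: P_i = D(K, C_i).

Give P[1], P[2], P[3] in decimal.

P[1] = 136, P[2] = 135, P[3] = 99

P[1]: D(K, 61) = 136.
P[2]: D(K, 60) = 135.
P[3]: D(K, 24) = 99.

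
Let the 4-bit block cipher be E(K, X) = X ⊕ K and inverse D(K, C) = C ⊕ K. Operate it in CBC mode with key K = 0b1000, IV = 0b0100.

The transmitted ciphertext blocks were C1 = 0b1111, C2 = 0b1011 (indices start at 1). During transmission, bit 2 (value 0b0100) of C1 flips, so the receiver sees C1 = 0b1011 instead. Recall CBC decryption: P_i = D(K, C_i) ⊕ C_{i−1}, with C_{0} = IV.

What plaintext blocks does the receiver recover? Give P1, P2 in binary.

P1 = 0b0111, P2 = 0b1000

Only C1 changed, to 0b1011. In CBC, a change in C_i garbles P_i and flips the same bit in P_{i+1}. Decrypting the received ciphertext:
P1: D(K, 0b1011) = 0b0011; 0b0011 ⊕ 0b0100 = 0b0111.
P2: D(K, 0b1011) = 0b0011; 0b0011 ⊕ 0b1011 = 0b1000.
Blocks that differ from the original plaintext: P1, P2.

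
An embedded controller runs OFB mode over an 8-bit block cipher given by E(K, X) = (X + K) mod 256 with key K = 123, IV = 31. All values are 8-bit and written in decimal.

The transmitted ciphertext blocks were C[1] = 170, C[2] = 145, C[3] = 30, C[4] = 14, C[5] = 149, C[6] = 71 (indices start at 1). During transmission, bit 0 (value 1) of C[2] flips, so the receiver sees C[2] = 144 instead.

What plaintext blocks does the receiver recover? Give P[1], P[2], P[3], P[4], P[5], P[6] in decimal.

P[1] = 48, P[2] = 133, P[3] = 142, P[4] = 5, P[5] = 19, P[6] = 70

OFB decryption: S_i = E(K, S_{i−1}) with S_{0} = IV; P_i = C_i ⊕ S_i.
Only C[2] changed, to 144. In OFB, a change in C_i flips the same bit in P_i only; the keystream is unaffected. Decrypting the received ciphertext:
P[1]: S = E(K, 31) = 154; 170 ⊕ 154 = 48.
P[2]: S = E(K, 154) = 21; 144 ⊕ 21 = 133.
P[3]: S = E(K, 21) = 144; 30 ⊕ 144 = 142.
P[4]: S = E(K, 144) = 11; 14 ⊕ 11 = 5.
P[5]: S = E(K, 11) = 134; 149 ⊕ 134 = 19.
P[6]: S = E(K, 134) = 1; 71 ⊕ 1 = 70.
Blocks that differ from the original plaintext: P[2].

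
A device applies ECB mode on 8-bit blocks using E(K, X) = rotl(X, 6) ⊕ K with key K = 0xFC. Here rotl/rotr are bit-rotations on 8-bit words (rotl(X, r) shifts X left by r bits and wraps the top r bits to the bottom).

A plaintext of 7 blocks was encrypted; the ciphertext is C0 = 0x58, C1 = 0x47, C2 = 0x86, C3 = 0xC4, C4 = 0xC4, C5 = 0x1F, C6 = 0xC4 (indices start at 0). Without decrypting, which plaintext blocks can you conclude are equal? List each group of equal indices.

ECB encrypts each block independently with the same key, so equal ciphertext blocks imply equal plaintext blocks.
C3 = C4 = C6 = 0xC4, so P3 = P4 = P6.

P3 = P4 = P6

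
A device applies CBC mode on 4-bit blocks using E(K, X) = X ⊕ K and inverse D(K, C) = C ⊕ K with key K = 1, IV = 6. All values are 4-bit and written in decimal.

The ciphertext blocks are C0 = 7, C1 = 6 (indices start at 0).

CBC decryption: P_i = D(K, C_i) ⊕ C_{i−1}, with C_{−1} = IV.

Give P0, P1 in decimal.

P0 = 0, P1 = 0

P0: D(K, 7) = 6; 6 ⊕ 6 = 0.
P1: D(K, 6) = 7; 7 ⊕ 7 = 0.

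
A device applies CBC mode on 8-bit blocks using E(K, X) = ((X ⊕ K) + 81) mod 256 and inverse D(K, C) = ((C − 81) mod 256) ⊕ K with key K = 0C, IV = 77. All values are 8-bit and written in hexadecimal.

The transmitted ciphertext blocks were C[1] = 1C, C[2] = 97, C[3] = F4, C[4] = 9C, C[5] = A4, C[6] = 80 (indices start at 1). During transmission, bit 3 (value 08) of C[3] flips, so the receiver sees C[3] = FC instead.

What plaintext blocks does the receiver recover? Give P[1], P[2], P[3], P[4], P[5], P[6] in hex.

P[1] = E0, P[2] = 06, P[3] = E0, P[4] = EB, P[5] = B3, P[6] = 57

CBC decryption: P_i = D(K, C_i) ⊕ C_{i−1}, with C_{0} = IV.
Only C[3] changed, to FC. In CBC, a change in C_i garbles P_i and flips the same bit in P_{i+1}. Decrypting the received ciphertext:
P[1]: D(K, 1C) = 97; 97 ⊕ 77 = E0.
P[2]: D(K, 97) = 1A; 1A ⊕ 1C = 06.
P[3]: D(K, FC) = 77; 77 ⊕ 97 = E0.
P[4]: D(K, 9C) = 17; 17 ⊕ FC = EB.
P[5]: D(K, A4) = 2F; 2F ⊕ 9C = B3.
P[6]: D(K, 80) = F3; F3 ⊕ A4 = 57.
Blocks that differ from the original plaintext: P[3], P[4].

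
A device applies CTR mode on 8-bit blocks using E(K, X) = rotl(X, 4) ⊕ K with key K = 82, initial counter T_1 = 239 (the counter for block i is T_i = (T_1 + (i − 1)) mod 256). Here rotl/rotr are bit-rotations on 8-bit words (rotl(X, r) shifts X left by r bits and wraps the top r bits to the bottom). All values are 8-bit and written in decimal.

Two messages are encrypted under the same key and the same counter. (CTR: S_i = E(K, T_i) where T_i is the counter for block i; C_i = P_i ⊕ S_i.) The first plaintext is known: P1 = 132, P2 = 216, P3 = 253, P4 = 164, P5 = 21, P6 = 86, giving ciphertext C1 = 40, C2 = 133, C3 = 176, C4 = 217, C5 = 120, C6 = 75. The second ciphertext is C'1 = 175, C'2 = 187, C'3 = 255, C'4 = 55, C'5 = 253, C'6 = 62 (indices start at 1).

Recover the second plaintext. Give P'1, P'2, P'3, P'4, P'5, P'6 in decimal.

In CTR with a reused counter, both messages share the same keystream S_i, so C_i ⊕ C'_i = P_i ⊕ P'_i and thus P'_i = P_i ⊕ C_i ⊕ C'_i.
P'1: 132 ⊕ 40 ⊕ 175 = 3.
P'2: 216 ⊕ 133 ⊕ 187 = 230.
P'3: 253 ⊕ 176 ⊕ 255 = 178.
P'4: 164 ⊕ 217 ⊕ 55 = 74.
P'5: 21 ⊕ 120 ⊕ 253 = 144.
P'6: 86 ⊕ 75 ⊕ 62 = 35.

P'1 = 3, P'2 = 230, P'3 = 178, P'4 = 74, P'5 = 144, P'6 = 35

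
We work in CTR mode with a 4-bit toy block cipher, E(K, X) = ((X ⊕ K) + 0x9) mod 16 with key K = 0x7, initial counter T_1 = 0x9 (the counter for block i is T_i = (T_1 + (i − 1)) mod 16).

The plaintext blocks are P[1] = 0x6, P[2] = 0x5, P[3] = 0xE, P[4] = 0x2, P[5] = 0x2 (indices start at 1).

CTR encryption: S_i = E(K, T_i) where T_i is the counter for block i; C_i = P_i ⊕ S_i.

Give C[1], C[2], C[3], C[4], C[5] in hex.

C[1] = 0x1, C[2] = 0x3, C[3] = 0xB, C[4] = 0x6, C[5] = 0x1

C[1]: T = 0x9, S = E(K, T) = 0x7; 0x6 ⊕ 0x7 = 0x1.
C[2]: T = 0xA, S = E(K, T) = 0x6; 0x5 ⊕ 0x6 = 0x3.
C[3]: T = 0xB, S = E(K, T) = 0x5; 0xE ⊕ 0x5 = 0xB.
C[4]: T = 0xC, S = E(K, T) = 0x4; 0x2 ⊕ 0x4 = 0x6.
C[5]: T = 0xD, S = E(K, T) = 0x3; 0x2 ⊕ 0x3 = 0x1.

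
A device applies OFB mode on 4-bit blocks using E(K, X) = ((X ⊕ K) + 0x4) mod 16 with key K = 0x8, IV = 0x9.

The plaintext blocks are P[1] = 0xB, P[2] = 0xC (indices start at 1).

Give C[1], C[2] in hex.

OFB encryption: S_i = E(K, S_{i−1}) with S_{0} = IV; C_i = P_i ⊕ S_i.
C[1]: S = E(K, 0x9) = 0x5; 0xB ⊕ 0x5 = 0xE.
C[2]: S = E(K, 0x5) = 0x1; 0xC ⊕ 0x1 = 0xD.

C[1] = 0xE, C[2] = 0xD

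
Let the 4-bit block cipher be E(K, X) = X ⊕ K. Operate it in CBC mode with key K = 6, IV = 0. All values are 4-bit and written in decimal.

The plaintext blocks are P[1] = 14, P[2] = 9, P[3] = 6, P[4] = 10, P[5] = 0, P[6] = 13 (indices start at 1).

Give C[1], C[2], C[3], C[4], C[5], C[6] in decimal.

CBC encryption: C_i = E(K, P_i ⊕ C_{i−1}), with C_{0} = IV.
C[1]: P[1] ⊕ 0 = 14; E(K, 14) = 8.
C[2]: P[2] ⊕ 8 = 1; E(K, 1) = 7.
C[3]: P[3] ⊕ 7 = 1; E(K, 1) = 7.
C[4]: P[4] ⊕ 7 = 13; E(K, 13) = 11.
C[5]: P[5] ⊕ 11 = 11; E(K, 11) = 13.
C[6]: P[6] ⊕ 13 = 0; E(K, 0) = 6.

C[1] = 8, C[2] = 7, C[3] = 7, C[4] = 11, C[5] = 13, C[6] = 6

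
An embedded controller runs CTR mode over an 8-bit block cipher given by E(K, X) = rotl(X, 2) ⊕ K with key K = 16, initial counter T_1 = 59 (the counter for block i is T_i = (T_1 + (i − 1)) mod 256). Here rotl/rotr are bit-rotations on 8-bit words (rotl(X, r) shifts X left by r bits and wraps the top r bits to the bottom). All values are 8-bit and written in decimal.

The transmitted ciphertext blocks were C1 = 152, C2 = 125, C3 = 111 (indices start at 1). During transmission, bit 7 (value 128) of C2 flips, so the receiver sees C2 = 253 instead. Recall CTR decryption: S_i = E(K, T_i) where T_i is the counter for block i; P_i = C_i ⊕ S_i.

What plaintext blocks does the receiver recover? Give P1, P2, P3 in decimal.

Only C2 changed, to 253. In CTR, a change in C_i flips the same bit in P_i only; the keystream is unaffected. Decrypting the received ciphertext:
P1: T = 59, S = E(K, T) = 252; 152 ⊕ 252 = 100.
P2: T = 60, S = E(K, T) = 224; 253 ⊕ 224 = 29.
P3: T = 61, S = E(K, T) = 228; 111 ⊕ 228 = 139.
Blocks that differ from the original plaintext: P2.

P1 = 100, P2 = 29, P3 = 139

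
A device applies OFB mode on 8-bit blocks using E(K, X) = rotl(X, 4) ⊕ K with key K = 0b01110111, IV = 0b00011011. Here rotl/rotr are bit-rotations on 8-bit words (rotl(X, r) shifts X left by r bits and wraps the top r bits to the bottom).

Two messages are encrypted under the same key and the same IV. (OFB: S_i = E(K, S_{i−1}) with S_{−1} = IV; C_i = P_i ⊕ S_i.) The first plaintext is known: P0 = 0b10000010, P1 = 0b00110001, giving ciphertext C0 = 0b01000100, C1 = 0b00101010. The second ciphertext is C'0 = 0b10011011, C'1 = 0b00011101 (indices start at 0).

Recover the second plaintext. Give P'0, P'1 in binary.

In OFB with a reused IV, both messages share the same keystream S_i, so C_i ⊕ C'_i = P_i ⊕ P'_i and thus P'_i = P_i ⊕ C_i ⊕ C'_i.
P'0: 0b10000010 ⊕ 0b01000100 ⊕ 0b10011011 = 0b01011101.
P'1: 0b00110001 ⊕ 0b00101010 ⊕ 0b00011101 = 0b00000110.

P'0 = 0b01011101, P'1 = 0b00000110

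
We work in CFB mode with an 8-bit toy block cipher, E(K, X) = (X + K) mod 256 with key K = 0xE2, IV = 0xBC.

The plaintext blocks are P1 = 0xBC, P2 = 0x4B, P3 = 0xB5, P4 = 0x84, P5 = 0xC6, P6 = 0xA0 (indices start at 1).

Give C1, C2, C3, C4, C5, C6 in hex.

C1 = 0x22, C2 = 0x4F, C3 = 0x84, C4 = 0xE2, C5 = 0x02, C6 = 0x44

CFB encryption: C_i = P_i ⊕ E(K, C_{i−1}), with C_{0} = IV.
C1: E(K, 0xBC) = 0x9E; 0xBC ⊕ 0x9E = 0x22.
C2: E(K, 0x22) = 0x04; 0x4B ⊕ 0x04 = 0x4F.
C3: E(K, 0x4F) = 0x31; 0xB5 ⊕ 0x31 = 0x84.
C4: E(K, 0x84) = 0x66; 0x84 ⊕ 0x66 = 0xE2.
C5: E(K, 0xE2) = 0xC4; 0xC6 ⊕ 0xC4 = 0x02.
C6: E(K, 0x02) = 0xE4; 0xA0 ⊕ 0xE4 = 0x44.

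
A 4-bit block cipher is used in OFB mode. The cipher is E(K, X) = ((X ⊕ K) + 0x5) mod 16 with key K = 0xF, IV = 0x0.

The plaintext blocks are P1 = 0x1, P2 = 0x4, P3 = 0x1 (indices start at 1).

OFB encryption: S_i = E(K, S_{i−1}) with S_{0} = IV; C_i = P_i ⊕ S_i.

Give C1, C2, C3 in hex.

C1 = 0x5, C2 = 0x4, C3 = 0x5

C1: S = E(K, 0x0) = 0x4; 0x1 ⊕ 0x4 = 0x5.
C2: S = E(K, 0x4) = 0x0; 0x4 ⊕ 0x0 = 0x4.
C3: S = E(K, 0x0) = 0x4; 0x1 ⊕ 0x4 = 0x5.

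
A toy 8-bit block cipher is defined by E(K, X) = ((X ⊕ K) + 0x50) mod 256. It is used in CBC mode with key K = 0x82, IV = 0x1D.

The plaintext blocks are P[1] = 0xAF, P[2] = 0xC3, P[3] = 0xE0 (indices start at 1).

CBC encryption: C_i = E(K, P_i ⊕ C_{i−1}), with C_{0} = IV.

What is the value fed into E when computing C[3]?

0xF1

C[1]: P[1] ⊕ 0x1D = 0xB2; E(K, 0xB2) = 0x80.
C[2]: P[2] ⊕ 0x80 = 0x43; E(K, 0x43) = 0x11.
C[3]: P[3] ⊕ 0x11 = 0xF1; E(K, 0xF1) = 0xC3.
So the input to E for block [3] is 0xF1.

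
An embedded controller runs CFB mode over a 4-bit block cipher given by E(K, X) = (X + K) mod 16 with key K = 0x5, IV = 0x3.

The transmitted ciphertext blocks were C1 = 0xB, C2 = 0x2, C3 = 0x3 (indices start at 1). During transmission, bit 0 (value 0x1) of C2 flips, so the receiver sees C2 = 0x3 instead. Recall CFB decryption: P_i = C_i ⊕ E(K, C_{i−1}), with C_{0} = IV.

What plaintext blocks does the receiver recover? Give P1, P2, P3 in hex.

Only C2 changed, to 0x3. In CFB, a change in C_i flips the same bit in P_i and garbles P_{i+1}. Decrypting the received ciphertext:
P1: E(K, 0x3) = 0x8; 0xB ⊕ 0x8 = 0x3.
P2: E(K, 0xB) = 0x0; 0x3 ⊕ 0x0 = 0x3.
P3: E(K, 0x3) = 0x8; 0x3 ⊕ 0x8 = 0xB.
Blocks that differ from the original plaintext: P2, P3.

P1 = 0x3, P2 = 0x3, P3 = 0xB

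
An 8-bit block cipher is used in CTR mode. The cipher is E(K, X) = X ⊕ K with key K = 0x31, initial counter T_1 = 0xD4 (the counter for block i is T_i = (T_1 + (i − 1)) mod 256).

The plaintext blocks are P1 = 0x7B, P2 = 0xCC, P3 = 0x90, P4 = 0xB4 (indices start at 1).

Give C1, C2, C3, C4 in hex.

CTR encryption: S_i = E(K, T_i) where T_i is the counter for block i; C_i = P_i ⊕ S_i.
C1: T = 0xD4, S = E(K, T) = 0xE5; 0x7B ⊕ 0xE5 = 0x9E.
C2: T = 0xD5, S = E(K, T) = 0xE4; 0xCC ⊕ 0xE4 = 0x28.
C3: T = 0xD6, S = E(K, T) = 0xE7; 0x90 ⊕ 0xE7 = 0x77.
C4: T = 0xD7, S = E(K, T) = 0xE6; 0xB4 ⊕ 0xE6 = 0x52.

C1 = 0x9E, C2 = 0x28, C3 = 0x77, C4 = 0x52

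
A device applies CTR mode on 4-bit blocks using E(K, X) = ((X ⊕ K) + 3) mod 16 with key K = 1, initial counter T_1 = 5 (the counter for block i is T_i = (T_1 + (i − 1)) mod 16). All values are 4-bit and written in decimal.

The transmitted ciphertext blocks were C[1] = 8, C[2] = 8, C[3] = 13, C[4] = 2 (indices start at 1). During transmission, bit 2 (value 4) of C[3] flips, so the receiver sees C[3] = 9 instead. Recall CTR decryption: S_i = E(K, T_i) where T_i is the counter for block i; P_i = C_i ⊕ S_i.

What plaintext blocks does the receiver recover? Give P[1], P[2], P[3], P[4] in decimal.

P[1] = 15, P[2] = 2, P[3] = 0, P[4] = 14

Only C[3] changed, to 9. In CTR, a change in C_i flips the same bit in P_i only; the keystream is unaffected. Decrypting the received ciphertext:
P[1]: T = 5, S = E(K, T) = 7; 8 ⊕ 7 = 15.
P[2]: T = 6, S = E(K, T) = 10; 8 ⊕ 10 = 2.
P[3]: T = 7, S = E(K, T) = 9; 9 ⊕ 9 = 0.
P[4]: T = 8, S = E(K, T) = 12; 2 ⊕ 12 = 14.
Blocks that differ from the original plaintext: P[3].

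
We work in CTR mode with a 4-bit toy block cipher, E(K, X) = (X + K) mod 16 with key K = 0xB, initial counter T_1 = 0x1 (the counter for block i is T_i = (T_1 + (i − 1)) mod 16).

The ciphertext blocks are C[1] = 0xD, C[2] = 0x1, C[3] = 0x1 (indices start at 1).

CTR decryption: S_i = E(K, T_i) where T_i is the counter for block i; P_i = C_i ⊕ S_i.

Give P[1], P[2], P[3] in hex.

P[1] = 0x1, P[2] = 0xC, P[3] = 0xF

P[1]: T = 0x1, S = E(K, T) = 0xC; 0xD ⊕ 0xC = 0x1.
P[2]: T = 0x2, S = E(K, T) = 0xD; 0x1 ⊕ 0xD = 0xC.
P[3]: T = 0x3, S = E(K, T) = 0xE; 0x1 ⊕ 0xE = 0xF.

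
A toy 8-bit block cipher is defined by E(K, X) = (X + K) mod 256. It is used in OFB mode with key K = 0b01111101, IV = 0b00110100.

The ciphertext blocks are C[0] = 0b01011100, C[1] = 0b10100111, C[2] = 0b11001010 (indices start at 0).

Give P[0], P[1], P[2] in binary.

P[0] = 0b11101101, P[1] = 0b10001001, P[2] = 0b01100001

OFB decryption: S_i = E(K, S_{i−1}) with S_{−1} = IV; P_i = C_i ⊕ S_i.
P[0]: S = E(K, 0b00110100) = 0b10110001; 0b01011100 ⊕ 0b10110001 = 0b11101101.
P[1]: S = E(K, 0b10110001) = 0b00101110; 0b10100111 ⊕ 0b00101110 = 0b10001001.
P[2]: S = E(K, 0b00101110) = 0b10101011; 0b11001010 ⊕ 0b10101011 = 0b01100001.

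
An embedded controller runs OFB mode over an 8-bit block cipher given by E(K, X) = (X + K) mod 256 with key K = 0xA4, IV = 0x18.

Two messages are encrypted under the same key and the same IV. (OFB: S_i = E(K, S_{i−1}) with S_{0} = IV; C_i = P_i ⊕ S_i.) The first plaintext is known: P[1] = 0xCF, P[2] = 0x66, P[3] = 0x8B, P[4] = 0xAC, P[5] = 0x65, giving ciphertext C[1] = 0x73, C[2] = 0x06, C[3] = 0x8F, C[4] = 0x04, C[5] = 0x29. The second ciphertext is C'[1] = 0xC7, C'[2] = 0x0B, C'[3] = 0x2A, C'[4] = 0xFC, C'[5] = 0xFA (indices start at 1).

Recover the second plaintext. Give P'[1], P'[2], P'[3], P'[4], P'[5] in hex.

In OFB with a reused IV, both messages share the same keystream S_i, so C_i ⊕ C'_i = P_i ⊕ P'_i and thus P'_i = P_i ⊕ C_i ⊕ C'_i.
P'[1]: 0xCF ⊕ 0x73 ⊕ 0xC7 = 0x7B.
P'[2]: 0x66 ⊕ 0x06 ⊕ 0x0B = 0x6B.
P'[3]: 0x8B ⊕ 0x8F ⊕ 0x2A = 0x2E.
P'[4]: 0xAC ⊕ 0x04 ⊕ 0xFC = 0x54.
P'[5]: 0x65 ⊕ 0x29 ⊕ 0xFA = 0xB6.

P'[1] = 0x7B, P'[2] = 0x6B, P'[3] = 0x2E, P'[4] = 0x54, P'[5] = 0xB6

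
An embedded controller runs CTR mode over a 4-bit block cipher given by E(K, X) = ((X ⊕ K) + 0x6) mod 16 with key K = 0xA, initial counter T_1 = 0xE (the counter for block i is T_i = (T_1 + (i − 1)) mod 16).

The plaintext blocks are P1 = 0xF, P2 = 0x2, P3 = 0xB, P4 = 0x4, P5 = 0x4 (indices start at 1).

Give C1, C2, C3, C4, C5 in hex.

CTR encryption: S_i = E(K, T_i) where T_i is the counter for block i; C_i = P_i ⊕ S_i.
C1: T = 0xE, S = E(K, T) = 0xA; 0xF ⊕ 0xA = 0x5.
C2: T = 0xF, S = E(K, T) = 0xB; 0x2 ⊕ 0xB = 0x9.
C3: T = 0x0, S = E(K, T) = 0x0; 0xB ⊕ 0x0 = 0xB.
C4: T = 0x1, S = E(K, T) = 0x1; 0x4 ⊕ 0x1 = 0x5.
C5: T = 0x2, S = E(K, T) = 0xE; 0x4 ⊕ 0xE = 0xA.

C1 = 0x5, C2 = 0x9, C3 = 0xB, C4 = 0x5, C5 = 0xA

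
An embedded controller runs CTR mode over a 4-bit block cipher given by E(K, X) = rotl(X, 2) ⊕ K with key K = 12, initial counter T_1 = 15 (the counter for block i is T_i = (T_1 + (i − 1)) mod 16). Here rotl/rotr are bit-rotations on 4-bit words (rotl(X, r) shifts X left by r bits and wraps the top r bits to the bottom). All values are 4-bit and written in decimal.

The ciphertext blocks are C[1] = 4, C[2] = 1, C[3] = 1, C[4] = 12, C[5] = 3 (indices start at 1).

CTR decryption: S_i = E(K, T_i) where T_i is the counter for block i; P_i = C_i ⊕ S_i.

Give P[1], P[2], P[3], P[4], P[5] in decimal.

P[1] = 7, P[2] = 13, P[3] = 9, P[4] = 8, P[5] = 3

P[1]: T = 15, S = E(K, T) = 3; 4 ⊕ 3 = 7.
P[2]: T = 0, S = E(K, T) = 12; 1 ⊕ 12 = 13.
P[3]: T = 1, S = E(K, T) = 8; 1 ⊕ 8 = 9.
P[4]: T = 2, S = E(K, T) = 4; 12 ⊕ 4 = 8.
P[5]: T = 3, S = E(K, T) = 0; 3 ⊕ 0 = 3.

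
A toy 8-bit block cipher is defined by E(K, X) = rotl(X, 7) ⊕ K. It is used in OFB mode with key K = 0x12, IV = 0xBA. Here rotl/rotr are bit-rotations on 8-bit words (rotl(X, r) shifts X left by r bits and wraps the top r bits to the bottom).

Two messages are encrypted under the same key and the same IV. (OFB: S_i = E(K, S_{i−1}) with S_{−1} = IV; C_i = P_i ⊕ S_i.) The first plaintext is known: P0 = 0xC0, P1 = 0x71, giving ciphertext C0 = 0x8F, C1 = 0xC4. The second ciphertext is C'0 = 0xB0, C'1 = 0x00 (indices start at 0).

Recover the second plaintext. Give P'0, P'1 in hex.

In OFB with a reused IV, both messages share the same keystream S_i, so C_i ⊕ C'_i = P_i ⊕ P'_i and thus P'_i = P_i ⊕ C_i ⊕ C'_i.
P'0: 0xC0 ⊕ 0x8F ⊕ 0xB0 = 0xFF.
P'1: 0x71 ⊕ 0xC4 ⊕ 0x00 = 0xB5.

P'0 = 0xFF, P'1 = 0xB5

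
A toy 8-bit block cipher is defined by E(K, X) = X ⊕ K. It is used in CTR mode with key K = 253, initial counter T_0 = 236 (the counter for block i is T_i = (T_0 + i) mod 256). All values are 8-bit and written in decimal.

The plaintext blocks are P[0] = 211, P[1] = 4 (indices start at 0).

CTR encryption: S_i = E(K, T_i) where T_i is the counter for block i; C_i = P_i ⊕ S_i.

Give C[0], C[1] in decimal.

C[0] = 194, C[1] = 20

C[0]: T = 236, S = E(K, T) = 17; 211 ⊕ 17 = 194.
C[1]: T = 237, S = E(K, T) = 16; 4 ⊕ 16 = 20.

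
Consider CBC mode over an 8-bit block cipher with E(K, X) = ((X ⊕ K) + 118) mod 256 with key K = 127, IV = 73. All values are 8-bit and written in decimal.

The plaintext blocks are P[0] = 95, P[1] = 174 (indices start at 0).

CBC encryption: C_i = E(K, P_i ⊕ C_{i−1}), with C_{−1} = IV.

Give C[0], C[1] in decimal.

C[0] = 223, C[1] = 132

C[0]: P[0] ⊕ 73 = 22; E(K, 22) = 223.
C[1]: P[1] ⊕ 223 = 113; E(K, 113) = 132.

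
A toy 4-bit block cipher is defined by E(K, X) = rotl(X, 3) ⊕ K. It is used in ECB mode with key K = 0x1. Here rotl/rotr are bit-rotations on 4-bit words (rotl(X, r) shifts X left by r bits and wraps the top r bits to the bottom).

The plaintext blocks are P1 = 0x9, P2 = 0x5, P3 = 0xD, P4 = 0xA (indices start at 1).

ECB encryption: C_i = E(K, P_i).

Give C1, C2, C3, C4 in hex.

C1 = 0xD, C2 = 0xB, C3 = 0xF, C4 = 0x4

C1: E(K, 0x9) = 0xD.
C2: E(K, 0x5) = 0xB.
C3: E(K, 0xD) = 0xF.
C4: E(K, 0xA) = 0x4.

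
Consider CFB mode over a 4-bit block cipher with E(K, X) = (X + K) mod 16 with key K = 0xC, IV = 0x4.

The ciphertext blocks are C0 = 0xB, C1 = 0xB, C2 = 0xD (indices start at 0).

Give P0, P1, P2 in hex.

CFB decryption: P_i = C_i ⊕ E(K, C_{i−1}), with C_{−1} = IV.
P0: E(K, 0x4) = 0x0; 0xB ⊕ 0x0 = 0xB.
P1: E(K, 0xB) = 0x7; 0xB ⊕ 0x7 = 0xC.
P2: E(K, 0xB) = 0x7; 0xD ⊕ 0x7 = 0xA.

P0 = 0xB, P1 = 0xC, P2 = 0xA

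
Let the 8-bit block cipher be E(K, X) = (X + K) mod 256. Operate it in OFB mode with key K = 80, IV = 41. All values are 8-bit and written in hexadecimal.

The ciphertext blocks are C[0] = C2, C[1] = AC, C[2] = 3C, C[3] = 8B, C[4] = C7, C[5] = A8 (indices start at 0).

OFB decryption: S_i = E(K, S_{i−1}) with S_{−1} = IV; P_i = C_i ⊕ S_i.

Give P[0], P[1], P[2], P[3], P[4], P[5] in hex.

P[0]: S = E(K, 41) = C1; C2 ⊕ C1 = 03.
P[1]: S = E(K, C1) = 41; AC ⊕ 41 = ED.
P[2]: S = E(K, 41) = C1; 3C ⊕ C1 = FD.
P[3]: S = E(K, C1) = 41; 8B ⊕ 41 = CA.
P[4]: S = E(K, 41) = C1; C7 ⊕ C1 = 06.
P[5]: S = E(K, C1) = 41; A8 ⊕ 41 = E9.

P[0] = 03, P[1] = ED, P[2] = FD, P[3] = CA, P[4] = 06, P[5] = E9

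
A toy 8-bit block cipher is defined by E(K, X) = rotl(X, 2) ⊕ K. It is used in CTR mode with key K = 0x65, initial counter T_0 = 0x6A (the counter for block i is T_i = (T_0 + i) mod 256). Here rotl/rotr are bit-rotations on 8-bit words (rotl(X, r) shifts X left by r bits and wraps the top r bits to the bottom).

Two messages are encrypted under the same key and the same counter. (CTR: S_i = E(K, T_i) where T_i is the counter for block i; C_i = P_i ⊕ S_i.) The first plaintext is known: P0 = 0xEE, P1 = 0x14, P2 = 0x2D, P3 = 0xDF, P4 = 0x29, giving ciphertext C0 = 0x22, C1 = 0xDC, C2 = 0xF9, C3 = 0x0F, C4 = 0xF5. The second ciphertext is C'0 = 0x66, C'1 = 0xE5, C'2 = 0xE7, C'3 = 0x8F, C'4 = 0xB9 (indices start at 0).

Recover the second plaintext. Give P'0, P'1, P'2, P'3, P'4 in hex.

In CTR with a reused counter, both messages share the same keystream S_i, so C_i ⊕ C'_i = P_i ⊕ P'_i and thus P'_i = P_i ⊕ C_i ⊕ C'_i.
P'0: 0xEE ⊕ 0x22 ⊕ 0x66 = 0xAA.
P'1: 0x14 ⊕ 0xDC ⊕ 0xE5 = 0x2D.
P'2: 0x2D ⊕ 0xF9 ⊕ 0xE7 = 0x33.
P'3: 0xDF ⊕ 0x0F ⊕ 0x8F = 0x5F.
P'4: 0x29 ⊕ 0xF5 ⊕ 0xB9 = 0x65.

P'0 = 0xAA, P'1 = 0x2D, P'2 = 0x33, P'3 = 0x5F, P'4 = 0x65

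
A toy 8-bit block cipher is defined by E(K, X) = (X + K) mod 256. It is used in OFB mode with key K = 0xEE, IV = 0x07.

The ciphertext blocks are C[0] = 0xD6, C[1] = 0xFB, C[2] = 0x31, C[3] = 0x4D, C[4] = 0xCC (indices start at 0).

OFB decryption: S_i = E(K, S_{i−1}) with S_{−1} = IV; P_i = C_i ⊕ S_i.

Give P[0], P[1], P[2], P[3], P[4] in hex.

P[0] = 0x23, P[1] = 0x18, P[2] = 0xE0, P[3] = 0xF2, P[4] = 0x61

P[0]: S = E(K, 0x07) = 0xF5; 0xD6 ⊕ 0xF5 = 0x23.
P[1]: S = E(K, 0xF5) = 0xE3; 0xFB ⊕ 0xE3 = 0x18.
P[2]: S = E(K, 0xE3) = 0xD1; 0x31 ⊕ 0xD1 = 0xE0.
P[3]: S = E(K, 0xD1) = 0xBF; 0x4D ⊕ 0xBF = 0xF2.
P[4]: S = E(K, 0xBF) = 0xAD; 0xCC ⊕ 0xAD = 0x61.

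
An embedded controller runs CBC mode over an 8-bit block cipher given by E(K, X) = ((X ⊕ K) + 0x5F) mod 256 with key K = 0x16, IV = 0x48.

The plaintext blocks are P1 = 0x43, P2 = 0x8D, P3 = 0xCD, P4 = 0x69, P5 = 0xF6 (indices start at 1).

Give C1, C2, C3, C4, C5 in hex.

C1 = 0x7C, C2 = 0x46, C3 = 0xFC, C4 = 0xE2, C5 = 0x61

CBC encryption: C_i = E(K, P_i ⊕ C_{i−1}), with C_{0} = IV.
C1: P1 ⊕ 0x48 = 0x0B; E(K, 0x0B) = 0x7C.
C2: P2 ⊕ 0x7C = 0xF1; E(K, 0xF1) = 0x46.
C3: P3 ⊕ 0x46 = 0x8B; E(K, 0x8B) = 0xFC.
C4: P4 ⊕ 0xFC = 0x95; E(K, 0x95) = 0xE2.
C5: P5 ⊕ 0xE2 = 0x14; E(K, 0x14) = 0x61.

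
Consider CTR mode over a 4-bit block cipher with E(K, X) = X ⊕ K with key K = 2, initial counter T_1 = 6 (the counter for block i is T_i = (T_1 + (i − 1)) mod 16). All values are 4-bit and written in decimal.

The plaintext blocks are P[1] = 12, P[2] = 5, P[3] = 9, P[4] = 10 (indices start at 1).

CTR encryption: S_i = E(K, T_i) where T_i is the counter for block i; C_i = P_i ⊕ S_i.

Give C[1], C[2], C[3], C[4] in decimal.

C[1]: T = 6, S = E(K, T) = 4; 12 ⊕ 4 = 8.
C[2]: T = 7, S = E(K, T) = 5; 5 ⊕ 5 = 0.
C[3]: T = 8, S = E(K, T) = 10; 9 ⊕ 10 = 3.
C[4]: T = 9, S = E(K, T) = 11; 10 ⊕ 11 = 1.

C[1] = 8, C[2] = 0, C[3] = 3, C[4] = 1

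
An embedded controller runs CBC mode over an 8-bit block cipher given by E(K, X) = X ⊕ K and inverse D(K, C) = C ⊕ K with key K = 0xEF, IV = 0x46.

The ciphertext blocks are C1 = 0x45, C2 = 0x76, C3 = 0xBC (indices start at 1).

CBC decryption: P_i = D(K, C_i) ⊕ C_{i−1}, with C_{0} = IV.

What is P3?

P3: D(K, 0xBC) = 0x53; 0x53 ⊕ 0x76 = 0x25.

P3 = 0x25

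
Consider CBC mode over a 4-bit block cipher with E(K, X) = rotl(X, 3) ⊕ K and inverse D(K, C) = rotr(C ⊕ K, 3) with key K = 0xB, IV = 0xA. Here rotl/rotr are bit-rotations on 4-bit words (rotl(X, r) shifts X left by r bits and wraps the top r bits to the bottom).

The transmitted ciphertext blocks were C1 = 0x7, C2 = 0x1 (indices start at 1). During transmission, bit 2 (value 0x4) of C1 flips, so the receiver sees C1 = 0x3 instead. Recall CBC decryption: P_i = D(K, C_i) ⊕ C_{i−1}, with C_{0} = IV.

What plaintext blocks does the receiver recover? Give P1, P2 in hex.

P1 = 0xB, P2 = 0x6

Only C1 changed, to 0x3. In CBC, a change in C_i garbles P_i and flips the same bit in P_{i+1}. Decrypting the received ciphertext:
P1: D(K, 0x3) = 0x1; 0x1 ⊕ 0xA = 0xB.
P2: D(K, 0x1) = 0x5; 0x5 ⊕ 0x3 = 0x6.
Blocks that differ from the original plaintext: P1, P2.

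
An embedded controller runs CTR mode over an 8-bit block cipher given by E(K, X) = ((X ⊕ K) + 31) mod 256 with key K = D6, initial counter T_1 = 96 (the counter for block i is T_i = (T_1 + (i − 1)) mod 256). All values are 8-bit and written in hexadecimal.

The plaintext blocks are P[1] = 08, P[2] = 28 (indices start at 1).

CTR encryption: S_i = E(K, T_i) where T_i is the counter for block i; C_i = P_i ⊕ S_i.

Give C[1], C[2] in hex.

C[1] = 79, C[2] = 5A

C[1]: T = 96, S = E(K, T) = 71; 08 ⊕ 71 = 79.
C[2]: T = 97, S = E(K, T) = 72; 28 ⊕ 72 = 5A.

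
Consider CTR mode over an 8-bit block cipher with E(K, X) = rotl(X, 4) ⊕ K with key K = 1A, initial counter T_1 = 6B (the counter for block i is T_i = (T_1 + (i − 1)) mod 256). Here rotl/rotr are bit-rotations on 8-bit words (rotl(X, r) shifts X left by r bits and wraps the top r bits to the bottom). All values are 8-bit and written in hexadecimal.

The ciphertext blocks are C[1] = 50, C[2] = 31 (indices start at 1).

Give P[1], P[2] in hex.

CTR decryption: S_i = E(K, T_i) where T_i is the counter for block i; P_i = C_i ⊕ S_i.
P[1]: T = 6B, S = E(K, T) = AC; 50 ⊕ AC = FC.
P[2]: T = 6C, S = E(K, T) = DC; 31 ⊕ DC = ED.

P[1] = FC, P[2] = ED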